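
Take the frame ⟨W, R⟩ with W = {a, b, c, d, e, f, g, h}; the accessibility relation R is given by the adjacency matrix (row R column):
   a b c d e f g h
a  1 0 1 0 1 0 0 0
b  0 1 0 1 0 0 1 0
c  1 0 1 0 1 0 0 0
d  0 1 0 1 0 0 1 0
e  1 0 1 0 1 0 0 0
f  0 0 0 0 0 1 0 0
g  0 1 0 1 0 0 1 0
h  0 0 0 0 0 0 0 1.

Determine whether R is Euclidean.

Yes

Euclidean: yes — any two successors of a common world are R-related.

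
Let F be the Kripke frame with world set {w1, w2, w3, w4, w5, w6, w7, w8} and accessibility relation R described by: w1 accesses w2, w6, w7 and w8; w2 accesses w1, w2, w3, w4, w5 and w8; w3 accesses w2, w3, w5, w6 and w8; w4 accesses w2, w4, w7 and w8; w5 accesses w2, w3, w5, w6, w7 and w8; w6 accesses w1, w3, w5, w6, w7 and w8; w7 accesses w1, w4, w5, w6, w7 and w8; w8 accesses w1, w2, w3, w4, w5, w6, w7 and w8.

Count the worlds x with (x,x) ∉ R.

Enumerating: w1.

1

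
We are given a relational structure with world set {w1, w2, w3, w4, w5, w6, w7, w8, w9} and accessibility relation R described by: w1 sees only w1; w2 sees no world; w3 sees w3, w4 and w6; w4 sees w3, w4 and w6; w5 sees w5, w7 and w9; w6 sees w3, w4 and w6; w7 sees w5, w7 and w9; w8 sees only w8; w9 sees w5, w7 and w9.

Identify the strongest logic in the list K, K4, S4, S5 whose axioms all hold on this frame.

Transitive (axiom 4): yes — every two-step R-path is closed by a direct edge.
Reflexive (axiom T): no — w2 is not related to itself.
Euclidean (axiom 5): yes — any two successors of a common world are R-related.
So F validates K, K4; S4 would additionally require R to be reflexive. The strongest is K4.

K4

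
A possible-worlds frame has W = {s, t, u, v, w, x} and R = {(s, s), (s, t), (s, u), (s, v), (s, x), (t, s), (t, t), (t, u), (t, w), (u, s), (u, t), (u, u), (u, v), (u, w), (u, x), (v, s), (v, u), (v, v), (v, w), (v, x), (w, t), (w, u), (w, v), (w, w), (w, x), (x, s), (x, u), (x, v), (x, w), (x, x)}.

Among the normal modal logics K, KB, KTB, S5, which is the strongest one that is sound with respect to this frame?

KTB

Symmetric (axiom B): yes — every pair in R has its reverse in R.
Reflexive (axiom T): yes — every world is R-related to itself.
Euclidean (axiom 5): no — s R t and s R v, but not t R v.
So F validates K, KB, KTB; S5 would additionally require R to be Euclidean. The strongest is KTB.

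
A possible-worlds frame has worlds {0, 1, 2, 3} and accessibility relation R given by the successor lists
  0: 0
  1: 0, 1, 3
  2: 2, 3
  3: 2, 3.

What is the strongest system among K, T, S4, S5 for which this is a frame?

Reflexive (axiom T): yes — every world is R-related to itself.
Transitive (axiom 4): no — 1 R 3 and 3 R 2, but not 1 R 2.
Euclidean (axiom 5): no — 1 R 0 and 1 R 3, but not 0 R 3.
So F validates K, T; S4 would additionally require R to be transitive. The strongest is T.

T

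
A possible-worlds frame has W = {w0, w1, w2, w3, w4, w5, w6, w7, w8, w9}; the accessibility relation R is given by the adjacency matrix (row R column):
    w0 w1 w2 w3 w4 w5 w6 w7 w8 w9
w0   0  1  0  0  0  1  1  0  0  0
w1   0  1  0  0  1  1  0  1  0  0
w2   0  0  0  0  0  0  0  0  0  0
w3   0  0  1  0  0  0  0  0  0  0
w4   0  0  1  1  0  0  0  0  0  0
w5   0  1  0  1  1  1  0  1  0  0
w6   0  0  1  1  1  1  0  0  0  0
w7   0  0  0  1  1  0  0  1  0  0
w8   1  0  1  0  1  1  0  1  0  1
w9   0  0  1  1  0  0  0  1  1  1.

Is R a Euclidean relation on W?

No

Euclidean: no — w0 R w1 and w0 R w6, but not w1 R w6.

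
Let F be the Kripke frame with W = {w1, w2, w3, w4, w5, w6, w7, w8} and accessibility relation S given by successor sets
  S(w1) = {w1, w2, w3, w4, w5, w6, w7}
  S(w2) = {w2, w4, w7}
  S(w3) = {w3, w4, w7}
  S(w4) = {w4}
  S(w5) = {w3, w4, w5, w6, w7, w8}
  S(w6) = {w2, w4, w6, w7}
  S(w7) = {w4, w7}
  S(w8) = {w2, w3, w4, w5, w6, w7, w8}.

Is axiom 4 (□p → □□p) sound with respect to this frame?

The schema 4 characterises exactly the transitive frames.
Transitive: no — w1 S w5 and w5 S w8, but not w1 S w8.

No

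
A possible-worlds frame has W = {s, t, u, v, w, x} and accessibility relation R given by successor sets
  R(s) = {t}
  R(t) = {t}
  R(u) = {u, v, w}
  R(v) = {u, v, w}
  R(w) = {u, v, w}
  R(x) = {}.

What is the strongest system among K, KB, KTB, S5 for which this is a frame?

K

Symmetric (axiom B): no — s R t but not t R s.
Reflexive (axiom T): no — s is not related to itself.
Euclidean (axiom 5): yes — any two successors of a common world are R-related.
So F validates K; KB would additionally require R to be symmetric. The strongest is K.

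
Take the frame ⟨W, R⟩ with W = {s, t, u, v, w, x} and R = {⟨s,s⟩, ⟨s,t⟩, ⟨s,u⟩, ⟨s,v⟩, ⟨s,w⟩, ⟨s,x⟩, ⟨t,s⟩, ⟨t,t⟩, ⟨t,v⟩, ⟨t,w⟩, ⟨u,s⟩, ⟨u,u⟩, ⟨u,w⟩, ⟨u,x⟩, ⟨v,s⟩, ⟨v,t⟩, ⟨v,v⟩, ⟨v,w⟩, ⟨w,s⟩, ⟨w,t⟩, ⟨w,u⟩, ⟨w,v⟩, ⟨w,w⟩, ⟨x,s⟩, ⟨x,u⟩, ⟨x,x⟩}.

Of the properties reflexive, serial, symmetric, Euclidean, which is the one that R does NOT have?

Euclidean

Reflexive: yes — every world is R-related to itself.
Serial: yes — every world has a successor (e.g. s R s).
Symmetric: yes — every pair in R has its reverse in R.
Euclidean: no — s R t and s R u, but not t R u.
Only Euclidean fails.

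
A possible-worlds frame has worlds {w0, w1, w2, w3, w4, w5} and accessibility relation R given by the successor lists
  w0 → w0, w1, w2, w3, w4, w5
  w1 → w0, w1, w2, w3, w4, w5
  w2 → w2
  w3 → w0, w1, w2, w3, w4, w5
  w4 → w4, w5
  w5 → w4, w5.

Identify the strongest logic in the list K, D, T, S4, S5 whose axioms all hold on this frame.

Serial (axiom D): yes — every world has a successor (e.g. w0 R w0).
Reflexive (axiom T): yes — every world is R-related to itself.
Transitive (axiom 4): yes — every two-step R-path is closed by a direct edge.
Euclidean (axiom 5): no — w0 R w2 and w0 R w1, but not w2 R w1.
So F validates K, D, T, S4; S5 would additionally require R to be Euclidean. The strongest is S4.

S4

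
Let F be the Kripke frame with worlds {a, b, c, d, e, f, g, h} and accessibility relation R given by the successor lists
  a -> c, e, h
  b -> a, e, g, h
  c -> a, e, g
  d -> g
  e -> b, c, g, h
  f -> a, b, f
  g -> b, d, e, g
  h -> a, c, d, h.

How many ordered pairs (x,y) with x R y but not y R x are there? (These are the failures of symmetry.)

Enumerating: (a,e), (b,a), (b,h), (c,g), (e,h), (f,a), (f,b), (h,c), (h,d).

9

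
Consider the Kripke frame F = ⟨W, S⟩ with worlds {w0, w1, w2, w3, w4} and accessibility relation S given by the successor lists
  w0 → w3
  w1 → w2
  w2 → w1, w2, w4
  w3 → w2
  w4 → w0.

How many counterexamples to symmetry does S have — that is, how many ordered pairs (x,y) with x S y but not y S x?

4

Enumerating: (w0,w3), (w2,w4), (w3,w2), (w4,w0).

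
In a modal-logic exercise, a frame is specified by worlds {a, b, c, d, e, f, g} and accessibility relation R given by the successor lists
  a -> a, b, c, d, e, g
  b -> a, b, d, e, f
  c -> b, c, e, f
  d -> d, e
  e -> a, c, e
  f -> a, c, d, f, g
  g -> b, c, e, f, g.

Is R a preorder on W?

No

Reflexive: yes — every world is R-related to itself.
Transitive: no — a R b and b R f, but not a R f.
So R is not a preorder.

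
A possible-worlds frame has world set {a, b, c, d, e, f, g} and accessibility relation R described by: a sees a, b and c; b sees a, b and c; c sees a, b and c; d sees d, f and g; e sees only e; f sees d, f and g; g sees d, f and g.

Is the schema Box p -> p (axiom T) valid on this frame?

Axiom T corresponds to the accessibility relation being reflexive.
Reflexive: yes — every world is R-related to itself.

Yes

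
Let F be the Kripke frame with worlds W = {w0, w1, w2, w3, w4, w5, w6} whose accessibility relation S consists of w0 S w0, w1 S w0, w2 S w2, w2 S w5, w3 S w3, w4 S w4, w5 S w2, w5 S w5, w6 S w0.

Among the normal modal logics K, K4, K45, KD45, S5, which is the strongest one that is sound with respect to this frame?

KD45

Transitive (axiom 4): yes — every two-step S-path is closed by a direct edge.
Euclidean (axiom 5): yes — any two successors of a common world are S-related.
Serial (axiom D): yes — every world has a successor (e.g. w0 S w0).
Reflexive (axiom T): no — w1 is not related to itself.
So F validates K, K4, K45, KD45; S5 would additionally require S to be reflexive. The strongest is KD45.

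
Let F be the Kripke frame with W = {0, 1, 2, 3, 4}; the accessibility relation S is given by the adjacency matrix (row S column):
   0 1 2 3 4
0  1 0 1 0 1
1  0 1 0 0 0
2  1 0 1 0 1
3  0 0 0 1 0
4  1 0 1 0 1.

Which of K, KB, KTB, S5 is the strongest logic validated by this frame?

Symmetric (axiom B): yes — every pair in S has its reverse in S.
Reflexive (axiom T): yes — every world is S-related to itself.
Euclidean (axiom 5): yes — any two successors of a common world are S-related.
So F validates K, KB, KTB, S5. The strongest is S5.

S5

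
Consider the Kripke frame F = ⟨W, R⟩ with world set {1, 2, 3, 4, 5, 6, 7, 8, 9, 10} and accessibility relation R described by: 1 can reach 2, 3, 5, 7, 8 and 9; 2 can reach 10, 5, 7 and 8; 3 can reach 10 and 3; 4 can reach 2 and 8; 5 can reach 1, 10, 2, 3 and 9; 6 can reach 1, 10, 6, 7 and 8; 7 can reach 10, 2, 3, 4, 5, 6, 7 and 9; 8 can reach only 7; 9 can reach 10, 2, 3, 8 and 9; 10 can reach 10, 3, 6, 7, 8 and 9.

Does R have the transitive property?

No

Transitive: no — 1 R 2 and 2 R 10, but not 1 R 10.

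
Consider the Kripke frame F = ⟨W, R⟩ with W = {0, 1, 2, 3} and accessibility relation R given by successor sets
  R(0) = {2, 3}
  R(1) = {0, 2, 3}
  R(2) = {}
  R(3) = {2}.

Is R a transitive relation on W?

Transitive: yes — every two-step R-path is closed by a direct edge.

Yes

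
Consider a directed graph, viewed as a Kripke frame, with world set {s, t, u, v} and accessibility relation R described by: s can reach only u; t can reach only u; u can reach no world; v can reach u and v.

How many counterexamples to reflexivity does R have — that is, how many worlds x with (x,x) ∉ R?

Enumerating: s, t, u.

3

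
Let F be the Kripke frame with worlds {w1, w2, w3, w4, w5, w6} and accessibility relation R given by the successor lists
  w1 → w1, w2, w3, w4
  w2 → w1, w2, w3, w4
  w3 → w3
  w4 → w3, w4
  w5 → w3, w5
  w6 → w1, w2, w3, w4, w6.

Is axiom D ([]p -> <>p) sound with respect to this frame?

Yes

By correspondence theory, D is valid on a frame iff R is serial.
Serial: yes — every world has a successor (e.g. w1 R w1).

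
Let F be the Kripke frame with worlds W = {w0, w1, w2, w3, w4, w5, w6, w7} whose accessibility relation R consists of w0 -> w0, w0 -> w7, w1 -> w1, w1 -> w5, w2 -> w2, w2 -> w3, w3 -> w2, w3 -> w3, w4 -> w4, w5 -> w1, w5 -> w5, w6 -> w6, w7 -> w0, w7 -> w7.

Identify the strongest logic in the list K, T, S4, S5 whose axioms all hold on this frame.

S5

Reflexive (axiom T): yes — every world is R-related to itself.
Transitive (axiom 4): yes — every two-step R-path is closed by a direct edge.
Euclidean (axiom 5): yes — any two successors of a common world are R-related.
So F validates K, T, S4, S5. The strongest is S5.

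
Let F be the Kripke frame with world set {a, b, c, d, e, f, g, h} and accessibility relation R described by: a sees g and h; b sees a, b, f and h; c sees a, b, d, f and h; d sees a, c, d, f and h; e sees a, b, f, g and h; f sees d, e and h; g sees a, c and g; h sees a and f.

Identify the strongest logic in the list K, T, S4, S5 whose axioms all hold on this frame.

Reflexive (axiom T): no — a is not related to itself.
Transitive (axiom 4): no — a R g and g R c, but not a R c.
Euclidean (axiom 5): no — a R g and a R h, but not g R h.
So F validates K; T would additionally require R to be reflexive. The strongest is K.

K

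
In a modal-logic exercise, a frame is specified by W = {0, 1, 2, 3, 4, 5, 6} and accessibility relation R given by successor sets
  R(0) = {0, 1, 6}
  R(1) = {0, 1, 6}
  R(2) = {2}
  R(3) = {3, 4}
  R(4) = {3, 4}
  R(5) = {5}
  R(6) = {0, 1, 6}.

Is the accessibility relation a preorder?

Yes

Reflexive: yes — every world is R-related to itself.
Transitive: yes — every two-step R-path is closed by a direct edge.
So R is a preorder.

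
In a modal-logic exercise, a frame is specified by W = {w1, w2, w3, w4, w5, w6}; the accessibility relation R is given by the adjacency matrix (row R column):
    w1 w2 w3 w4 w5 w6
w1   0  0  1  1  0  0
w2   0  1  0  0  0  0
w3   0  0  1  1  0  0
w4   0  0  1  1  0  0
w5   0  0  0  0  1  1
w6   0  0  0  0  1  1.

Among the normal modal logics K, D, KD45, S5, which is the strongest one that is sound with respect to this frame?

Serial (axiom D): yes — every world has a successor (e.g. w1 R w3).
Euclidean (axiom 5): yes — any two successors of a common world are R-related.
Transitive (axiom 4): yes — every two-step R-path is closed by a direct edge.
Reflexive (axiom T): no — w1 is not related to itself.
So F validates K, D, KD45; S5 would additionally require R to be reflexive. The strongest is KD45.

KD45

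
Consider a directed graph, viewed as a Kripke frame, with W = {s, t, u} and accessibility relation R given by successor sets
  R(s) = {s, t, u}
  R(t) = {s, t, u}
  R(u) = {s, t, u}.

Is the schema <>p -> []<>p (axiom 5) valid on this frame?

Axiom 5 corresponds to the accessibility relation being Euclidean.
Euclidean: yes — any two successors of a common world are R-related.

Yes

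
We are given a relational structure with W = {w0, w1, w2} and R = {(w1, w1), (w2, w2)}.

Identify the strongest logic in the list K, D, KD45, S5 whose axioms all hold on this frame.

Serial (axiom D): no — w0 has no R-successor.
Euclidean (axiom 5): yes — any two successors of a common world are R-related.
Transitive (axiom 4): yes — every two-step R-path is closed by a direct edge.
Reflexive (axiom T): no — w0 is not related to itself.
So F validates K; D would additionally require R to be serial. The strongest is K.

K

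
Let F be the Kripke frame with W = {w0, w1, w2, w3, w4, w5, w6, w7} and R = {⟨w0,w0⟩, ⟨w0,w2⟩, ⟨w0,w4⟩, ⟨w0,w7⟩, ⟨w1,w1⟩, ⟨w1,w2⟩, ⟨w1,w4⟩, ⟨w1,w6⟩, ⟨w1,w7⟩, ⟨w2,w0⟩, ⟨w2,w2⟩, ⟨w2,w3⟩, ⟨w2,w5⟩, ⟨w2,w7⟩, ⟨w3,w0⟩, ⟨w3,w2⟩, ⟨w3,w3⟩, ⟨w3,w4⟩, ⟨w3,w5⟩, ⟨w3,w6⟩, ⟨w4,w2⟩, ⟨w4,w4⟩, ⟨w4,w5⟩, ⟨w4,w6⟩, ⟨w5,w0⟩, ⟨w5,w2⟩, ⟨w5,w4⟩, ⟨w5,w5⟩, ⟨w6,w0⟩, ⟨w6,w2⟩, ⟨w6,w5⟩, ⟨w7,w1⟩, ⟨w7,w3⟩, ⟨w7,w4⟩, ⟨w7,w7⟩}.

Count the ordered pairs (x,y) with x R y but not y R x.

Enumerating: (w0,w4), (w0,w7), (w1,w2), (w1,w4), (w1,w6), (w2,w7), (w3,w0), (w3,w4), (w3,w5), (w3,w6), (w4,w2), (w4,w6), (w5,w0), (w6,w0), (w6,w2), (w6,w5), (w7,w3), (w7,w4).

18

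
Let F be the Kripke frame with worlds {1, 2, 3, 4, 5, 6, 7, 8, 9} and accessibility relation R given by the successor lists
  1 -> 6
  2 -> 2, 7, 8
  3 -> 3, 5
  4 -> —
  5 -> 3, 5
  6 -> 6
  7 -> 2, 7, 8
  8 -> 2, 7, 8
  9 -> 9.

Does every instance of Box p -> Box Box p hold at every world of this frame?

By correspondence theory, 4 is valid on a frame iff R is transitive.
Transitive: yes — every two-step R-path is closed by a direct edge.

Yes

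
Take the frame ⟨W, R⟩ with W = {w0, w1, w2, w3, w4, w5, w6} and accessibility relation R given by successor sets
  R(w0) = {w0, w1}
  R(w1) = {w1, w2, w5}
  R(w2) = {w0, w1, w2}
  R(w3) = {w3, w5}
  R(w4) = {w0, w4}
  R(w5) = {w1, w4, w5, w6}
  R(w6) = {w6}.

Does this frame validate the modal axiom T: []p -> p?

The schema T characterises exactly the reflexive frames.
Reflexive: yes — every world is R-related to itself.

Yes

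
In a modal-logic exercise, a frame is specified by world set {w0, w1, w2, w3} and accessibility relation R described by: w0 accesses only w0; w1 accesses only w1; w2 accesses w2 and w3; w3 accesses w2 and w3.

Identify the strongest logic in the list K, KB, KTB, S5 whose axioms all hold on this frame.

S5

Symmetric (axiom B): yes — every pair in R has its reverse in R.
Reflexive (axiom T): yes — every world is R-related to itself.
Euclidean (axiom 5): yes — any two successors of a common world are R-related.
So F validates K, KB, KTB, S5. The strongest is S5.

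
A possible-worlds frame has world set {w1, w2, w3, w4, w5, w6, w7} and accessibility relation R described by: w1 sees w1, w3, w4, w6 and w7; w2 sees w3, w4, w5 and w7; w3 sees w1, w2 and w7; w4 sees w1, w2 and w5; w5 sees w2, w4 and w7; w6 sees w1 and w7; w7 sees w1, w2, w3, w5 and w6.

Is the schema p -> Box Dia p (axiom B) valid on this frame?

Axiom B corresponds to the accessibility relation being symmetric.
Symmetric: yes — every pair in R has its reverse in R.

Yes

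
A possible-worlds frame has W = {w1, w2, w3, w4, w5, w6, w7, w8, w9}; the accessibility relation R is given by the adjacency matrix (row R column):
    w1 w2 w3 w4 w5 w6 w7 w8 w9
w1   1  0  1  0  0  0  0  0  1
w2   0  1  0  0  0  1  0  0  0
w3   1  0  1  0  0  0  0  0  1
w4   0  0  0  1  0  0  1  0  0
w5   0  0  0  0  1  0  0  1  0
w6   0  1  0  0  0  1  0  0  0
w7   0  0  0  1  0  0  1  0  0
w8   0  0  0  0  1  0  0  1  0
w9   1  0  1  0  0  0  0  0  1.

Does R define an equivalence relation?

Reflexive: yes — every world is R-related to itself.
Symmetric: yes — every pair in R has its reverse in R.
Transitive: yes — every two-step R-path is closed by a direct edge.
So R is an equivalence relation.

Yes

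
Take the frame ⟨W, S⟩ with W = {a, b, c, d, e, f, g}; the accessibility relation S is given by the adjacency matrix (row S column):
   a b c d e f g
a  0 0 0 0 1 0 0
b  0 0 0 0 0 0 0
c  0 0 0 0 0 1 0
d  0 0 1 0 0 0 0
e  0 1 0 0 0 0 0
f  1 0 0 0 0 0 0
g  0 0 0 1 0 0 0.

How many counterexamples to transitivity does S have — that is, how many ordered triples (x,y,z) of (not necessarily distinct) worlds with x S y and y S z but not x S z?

5

Enumerating: (a,e,b), (c,f,a), (d,c,f), (f,a,e), (g,d,c).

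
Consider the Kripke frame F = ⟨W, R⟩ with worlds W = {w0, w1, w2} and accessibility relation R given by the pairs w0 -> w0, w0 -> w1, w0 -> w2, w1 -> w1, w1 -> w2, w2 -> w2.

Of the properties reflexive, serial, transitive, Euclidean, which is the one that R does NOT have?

Reflexive: yes — every world is R-related to itself.
Serial: yes — every world has a successor (e.g. w0 R w0).
Transitive: yes — every two-step R-path is closed by a direct edge.
Euclidean: no — w0 R w2 and w0 R w1, but not w2 R w1.
Only Euclidean fails.

Euclidean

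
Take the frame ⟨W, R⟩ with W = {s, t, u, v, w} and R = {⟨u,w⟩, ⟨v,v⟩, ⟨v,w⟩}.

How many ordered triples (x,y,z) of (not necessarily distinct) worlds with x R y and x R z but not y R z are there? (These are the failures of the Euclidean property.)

3

Enumerating: (u,w,w), (v,w,v), (v,w,w).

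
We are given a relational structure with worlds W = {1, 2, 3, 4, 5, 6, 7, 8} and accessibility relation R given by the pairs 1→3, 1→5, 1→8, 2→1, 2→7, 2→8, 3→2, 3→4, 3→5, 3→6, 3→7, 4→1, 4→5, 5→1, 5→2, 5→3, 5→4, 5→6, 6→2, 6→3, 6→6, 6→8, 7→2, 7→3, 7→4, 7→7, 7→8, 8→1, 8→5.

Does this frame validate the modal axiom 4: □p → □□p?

Axiom 4 corresponds to the accessibility relation being transitive.
Transitive: no — 1 R 3 and 3 R 2, but not 1 R 2.

No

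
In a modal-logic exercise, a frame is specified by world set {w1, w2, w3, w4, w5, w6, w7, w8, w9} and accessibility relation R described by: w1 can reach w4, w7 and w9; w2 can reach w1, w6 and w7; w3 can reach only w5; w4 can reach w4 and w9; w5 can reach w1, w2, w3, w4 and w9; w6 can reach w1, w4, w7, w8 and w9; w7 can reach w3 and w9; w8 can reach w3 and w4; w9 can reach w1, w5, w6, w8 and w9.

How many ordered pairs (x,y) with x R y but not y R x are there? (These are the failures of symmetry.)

18

Enumerating: (w1,w4), (w1,w7), (w2,w1), (w2,w6), (w2,w7), (w4,w9), (w5,w1), (w5,w2), (w5,w4), (w6,w1), (w6,w4), (w6,w7), (w6,w8), (w7,w3), (w7,w9), (w8,w3), (w8,w4), (w9,w8).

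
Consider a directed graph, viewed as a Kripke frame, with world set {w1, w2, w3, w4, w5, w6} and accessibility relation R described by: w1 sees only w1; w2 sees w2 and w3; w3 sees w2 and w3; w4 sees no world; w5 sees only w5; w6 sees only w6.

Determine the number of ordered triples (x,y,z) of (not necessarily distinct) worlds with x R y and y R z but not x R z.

R is transitive; there are no such tuples.

0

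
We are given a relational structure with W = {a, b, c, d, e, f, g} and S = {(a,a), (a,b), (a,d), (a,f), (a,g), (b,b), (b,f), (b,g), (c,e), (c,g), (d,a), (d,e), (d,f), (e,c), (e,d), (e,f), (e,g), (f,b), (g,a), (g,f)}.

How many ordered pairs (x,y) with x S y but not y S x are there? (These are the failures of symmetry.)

Enumerating: (a,b), (a,f), (b,g), (c,g), (d,f), (e,f), (e,g), (g,f).

8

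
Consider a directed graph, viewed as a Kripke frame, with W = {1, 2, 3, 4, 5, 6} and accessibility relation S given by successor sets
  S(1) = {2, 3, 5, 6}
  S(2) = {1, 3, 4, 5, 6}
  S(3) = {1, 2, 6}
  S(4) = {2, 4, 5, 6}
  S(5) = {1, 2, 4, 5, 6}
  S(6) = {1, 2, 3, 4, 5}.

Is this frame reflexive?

Reflexive: no — 1 is not related to itself.

No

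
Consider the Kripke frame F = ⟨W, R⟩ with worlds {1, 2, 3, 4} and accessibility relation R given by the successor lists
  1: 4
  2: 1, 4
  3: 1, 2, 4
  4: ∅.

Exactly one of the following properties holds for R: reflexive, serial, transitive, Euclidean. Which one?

Reflexive: no — 1 is not related to itself.
Serial: no — 4 has no R-successor.
Transitive: yes — every two-step R-path is closed by a direct edge.
Euclidean: no — 2 R 4 and 2 R 1, but not 4 R 1.
Only transitive holds.

transitive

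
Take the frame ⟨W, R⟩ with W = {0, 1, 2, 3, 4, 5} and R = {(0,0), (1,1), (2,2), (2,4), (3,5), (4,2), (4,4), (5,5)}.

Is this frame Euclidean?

Euclidean: yes — any two successors of a common world are R-related.

Yes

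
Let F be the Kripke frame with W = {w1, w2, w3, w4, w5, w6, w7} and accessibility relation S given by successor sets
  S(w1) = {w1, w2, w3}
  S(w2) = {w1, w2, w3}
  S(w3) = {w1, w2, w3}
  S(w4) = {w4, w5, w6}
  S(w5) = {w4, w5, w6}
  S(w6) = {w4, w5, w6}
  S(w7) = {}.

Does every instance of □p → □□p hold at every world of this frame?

The schema 4 characterises exactly the transitive frames.
Transitive: yes — every two-step S-path is closed by a direct edge.

Yes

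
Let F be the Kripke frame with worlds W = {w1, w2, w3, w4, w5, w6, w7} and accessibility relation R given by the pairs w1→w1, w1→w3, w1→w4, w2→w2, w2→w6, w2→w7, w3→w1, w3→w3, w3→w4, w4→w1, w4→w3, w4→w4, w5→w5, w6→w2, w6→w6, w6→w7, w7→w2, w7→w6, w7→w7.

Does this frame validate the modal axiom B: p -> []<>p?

By correspondence theory, B is valid on a frame iff R is symmetric.
Symmetric: yes — every pair in R has its reverse in R.

Yes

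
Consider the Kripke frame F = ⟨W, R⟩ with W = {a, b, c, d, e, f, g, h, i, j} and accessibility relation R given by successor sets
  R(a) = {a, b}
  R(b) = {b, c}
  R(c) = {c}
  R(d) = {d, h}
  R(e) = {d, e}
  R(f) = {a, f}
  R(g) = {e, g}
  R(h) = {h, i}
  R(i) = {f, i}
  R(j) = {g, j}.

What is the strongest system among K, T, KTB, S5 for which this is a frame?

T

Reflexive (axiom T): yes — every world is R-related to itself.
Symmetric (axiom B): no — a R b but not b R a.
Euclidean (axiom 5): no — a R b and a R a, but not b R a.
So F validates K, T; KTB would additionally require R to be symmetric. The strongest is T.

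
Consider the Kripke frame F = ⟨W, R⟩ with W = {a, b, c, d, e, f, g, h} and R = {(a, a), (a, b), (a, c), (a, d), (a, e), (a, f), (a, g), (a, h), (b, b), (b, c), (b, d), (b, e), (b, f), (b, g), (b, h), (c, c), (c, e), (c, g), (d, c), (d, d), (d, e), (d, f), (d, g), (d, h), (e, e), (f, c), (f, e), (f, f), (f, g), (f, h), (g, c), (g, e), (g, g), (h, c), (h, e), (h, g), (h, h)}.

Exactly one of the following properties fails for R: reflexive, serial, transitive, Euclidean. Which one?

Euclidean

Reflexive: yes — every world is R-related to itself.
Serial: yes — every world has a successor (e.g. a R a).
Transitive: yes — every two-step R-path is closed by a direct edge.
Euclidean: no — a R c and a R b, but not c R b.
Only Euclidean fails.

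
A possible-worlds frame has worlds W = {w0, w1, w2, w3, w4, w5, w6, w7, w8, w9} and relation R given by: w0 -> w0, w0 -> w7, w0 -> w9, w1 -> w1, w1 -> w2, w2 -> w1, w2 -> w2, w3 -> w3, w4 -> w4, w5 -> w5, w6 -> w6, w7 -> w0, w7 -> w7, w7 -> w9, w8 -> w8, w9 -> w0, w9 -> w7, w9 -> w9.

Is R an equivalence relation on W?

Yes

Reflexive: yes — every world is R-related to itself.
Symmetric: yes — every pair in R has its reverse in R.
Transitive: yes — every two-step R-path is closed by a direct edge.
So R is an equivalence relation.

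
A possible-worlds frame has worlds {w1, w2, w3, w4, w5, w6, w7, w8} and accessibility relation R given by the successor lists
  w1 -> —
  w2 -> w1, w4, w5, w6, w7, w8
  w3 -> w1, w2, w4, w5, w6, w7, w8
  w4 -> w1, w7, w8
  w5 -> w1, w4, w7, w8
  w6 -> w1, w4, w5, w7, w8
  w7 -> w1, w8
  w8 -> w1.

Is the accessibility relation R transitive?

Yes

Transitive: yes — every two-step R-path is closed by a direct edge.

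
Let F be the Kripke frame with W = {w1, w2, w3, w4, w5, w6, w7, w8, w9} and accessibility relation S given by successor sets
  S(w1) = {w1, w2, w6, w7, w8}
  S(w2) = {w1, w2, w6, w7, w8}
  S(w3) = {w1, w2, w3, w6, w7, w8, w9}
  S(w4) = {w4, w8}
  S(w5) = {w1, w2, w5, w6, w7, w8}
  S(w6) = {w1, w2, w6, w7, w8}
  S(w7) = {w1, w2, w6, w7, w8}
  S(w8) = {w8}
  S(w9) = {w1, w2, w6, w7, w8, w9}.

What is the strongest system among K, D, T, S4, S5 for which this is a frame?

Serial (axiom D): yes — every world has a successor (e.g. w1 S w1).
Reflexive (axiom T): yes — every world is S-related to itself.
Transitive (axiom 4): yes — every two-step S-path is closed by a direct edge.
Euclidean (axiom 5): no — w1 S w8 and w1 S w2, but not w8 S w2.
So F validates K, D, T, S4; S5 would additionally require S to be Euclidean. The strongest is S4.

S4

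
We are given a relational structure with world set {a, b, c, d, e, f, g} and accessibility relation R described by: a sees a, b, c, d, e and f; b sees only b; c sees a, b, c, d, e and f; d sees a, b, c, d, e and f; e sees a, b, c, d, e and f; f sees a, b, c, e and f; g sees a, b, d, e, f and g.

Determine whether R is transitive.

Transitive: no — f R a and a R d, but not f R d.

No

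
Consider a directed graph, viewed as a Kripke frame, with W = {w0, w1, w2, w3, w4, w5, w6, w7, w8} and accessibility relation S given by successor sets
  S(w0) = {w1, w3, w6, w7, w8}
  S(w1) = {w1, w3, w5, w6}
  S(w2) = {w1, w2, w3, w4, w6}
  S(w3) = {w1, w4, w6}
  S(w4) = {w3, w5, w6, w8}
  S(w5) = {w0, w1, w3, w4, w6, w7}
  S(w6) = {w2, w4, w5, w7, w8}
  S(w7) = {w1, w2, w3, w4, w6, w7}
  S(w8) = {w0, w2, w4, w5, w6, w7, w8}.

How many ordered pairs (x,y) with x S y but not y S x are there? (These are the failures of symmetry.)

Enumerating: (w0,w1), (w0,w3), (w0,w6), (w0,w7), (w1,w6), (w2,w1), (w2,w3), (w2,w4), (w3,w6), (w5,w0), (w5,w3), (w5,w7), … and 7 more.
Total: 19.

19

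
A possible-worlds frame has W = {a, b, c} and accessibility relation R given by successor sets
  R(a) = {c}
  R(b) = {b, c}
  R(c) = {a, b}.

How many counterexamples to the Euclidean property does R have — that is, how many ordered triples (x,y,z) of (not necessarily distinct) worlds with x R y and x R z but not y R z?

Enumerating: (a,c,c), (b,c,c), (c,a,a), (c,a,b), (c,b,a).

5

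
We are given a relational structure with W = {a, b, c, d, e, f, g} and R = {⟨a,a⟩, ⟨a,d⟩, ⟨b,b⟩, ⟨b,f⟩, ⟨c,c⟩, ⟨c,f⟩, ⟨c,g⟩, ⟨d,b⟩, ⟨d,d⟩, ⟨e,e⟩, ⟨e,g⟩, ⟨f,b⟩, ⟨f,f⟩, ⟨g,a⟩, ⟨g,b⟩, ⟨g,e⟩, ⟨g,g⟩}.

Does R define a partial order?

No

Reflexive: yes — every world is R-related to itself.
Transitive: no — a R d and d R b, but not a R b.
Antisymmetric: no — b R f and f R b with b ≠ f.
So R is not a partial order.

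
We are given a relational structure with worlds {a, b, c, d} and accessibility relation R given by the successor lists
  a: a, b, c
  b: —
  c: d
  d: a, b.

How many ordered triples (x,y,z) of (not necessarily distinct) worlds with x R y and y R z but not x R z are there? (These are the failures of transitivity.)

4

Enumerating: (a,c,d), (c,d,a), (c,d,b), (d,a,c).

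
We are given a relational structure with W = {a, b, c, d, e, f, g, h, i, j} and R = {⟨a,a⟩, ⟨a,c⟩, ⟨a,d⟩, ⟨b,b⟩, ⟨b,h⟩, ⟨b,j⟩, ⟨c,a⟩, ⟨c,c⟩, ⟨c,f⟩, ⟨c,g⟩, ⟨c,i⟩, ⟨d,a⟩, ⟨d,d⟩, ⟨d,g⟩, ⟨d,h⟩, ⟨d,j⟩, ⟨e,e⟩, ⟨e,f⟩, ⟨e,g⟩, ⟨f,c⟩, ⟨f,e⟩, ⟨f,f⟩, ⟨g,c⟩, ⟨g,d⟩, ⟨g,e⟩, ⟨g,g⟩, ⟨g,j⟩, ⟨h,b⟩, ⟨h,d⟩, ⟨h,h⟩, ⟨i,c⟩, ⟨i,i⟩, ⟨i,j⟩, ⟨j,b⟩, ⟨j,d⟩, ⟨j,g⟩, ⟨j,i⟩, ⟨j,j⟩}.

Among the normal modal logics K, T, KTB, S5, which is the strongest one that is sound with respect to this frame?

Reflexive (axiom T): yes — every world is R-related to itself.
Symmetric (axiom B): yes — every pair in R has its reverse in R.
Euclidean (axiom 5): no — a R c and a R d, but not c R d.
So F validates K, T, KTB; S5 would additionally require R to be Euclidean. The strongest is KTB.

KTB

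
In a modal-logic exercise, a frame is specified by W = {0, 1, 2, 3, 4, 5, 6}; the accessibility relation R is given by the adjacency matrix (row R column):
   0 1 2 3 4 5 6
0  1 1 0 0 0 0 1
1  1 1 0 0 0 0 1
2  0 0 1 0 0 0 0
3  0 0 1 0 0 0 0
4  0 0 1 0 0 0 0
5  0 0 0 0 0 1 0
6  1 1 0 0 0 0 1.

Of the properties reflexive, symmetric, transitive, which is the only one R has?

transitive

Reflexive: no — 3 is not related to itself.
Symmetric: no — 3 R 2 but not 2 R 3.
Transitive: yes — every two-step R-path is closed by a direct edge.
Only transitive holds.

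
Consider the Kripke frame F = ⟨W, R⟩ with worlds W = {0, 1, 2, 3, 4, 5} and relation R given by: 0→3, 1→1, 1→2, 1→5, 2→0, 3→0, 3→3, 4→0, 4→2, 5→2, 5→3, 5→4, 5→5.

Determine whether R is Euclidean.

No

Euclidean: no — 1 R 2 and 1 R 5, but not 2 R 5.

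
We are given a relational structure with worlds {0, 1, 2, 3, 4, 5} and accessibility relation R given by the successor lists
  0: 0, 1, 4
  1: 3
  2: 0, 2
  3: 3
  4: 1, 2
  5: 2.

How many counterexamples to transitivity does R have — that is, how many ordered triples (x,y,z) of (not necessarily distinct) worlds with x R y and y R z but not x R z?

Enumerating: (0,1,3), (0,4,2), (2,0,1), (2,0,4), (4,1,3), (4,2,0), (5,2,0).

7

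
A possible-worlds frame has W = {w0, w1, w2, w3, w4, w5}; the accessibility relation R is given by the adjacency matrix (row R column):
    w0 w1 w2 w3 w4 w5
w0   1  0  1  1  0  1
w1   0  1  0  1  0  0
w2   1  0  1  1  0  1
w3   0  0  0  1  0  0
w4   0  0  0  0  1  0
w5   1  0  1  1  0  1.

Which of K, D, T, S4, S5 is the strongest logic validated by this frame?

S4

Serial (axiom D): yes — every world has a successor (e.g. w0 R w0).
Reflexive (axiom T): yes — every world is R-related to itself.
Transitive (axiom 4): yes — every two-step R-path is closed by a direct edge.
Euclidean (axiom 5): no — w0 R w3 and w0 R w2, but not w3 R w2.
So F validates K, D, T, S4; S5 would additionally require R to be Euclidean. The strongest is S4.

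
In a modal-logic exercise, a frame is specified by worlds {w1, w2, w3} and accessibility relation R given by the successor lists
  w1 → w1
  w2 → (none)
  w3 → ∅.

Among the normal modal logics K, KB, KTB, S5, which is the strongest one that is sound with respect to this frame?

KB

Symmetric (axiom B): yes — every pair in R has its reverse in R.
Reflexive (axiom T): no — w2 is not related to itself.
Euclidean (axiom 5): yes — any two successors of a common world are R-related.
So F validates K, KB; KTB would additionally require R to be reflexive. The strongest is KB.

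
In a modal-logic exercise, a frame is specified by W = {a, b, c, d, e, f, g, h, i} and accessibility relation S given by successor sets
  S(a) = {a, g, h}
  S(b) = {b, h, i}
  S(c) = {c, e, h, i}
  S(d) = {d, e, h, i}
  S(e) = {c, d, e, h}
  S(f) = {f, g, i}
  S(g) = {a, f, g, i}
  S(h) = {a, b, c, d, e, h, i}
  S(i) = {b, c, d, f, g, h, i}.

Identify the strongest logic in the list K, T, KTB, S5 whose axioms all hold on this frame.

Reflexive (axiom T): yes — every world is S-related to itself.
Symmetric (axiom B): yes — every pair in S has its reverse in S.
Euclidean (axiom 5): no — a S g and a S h, but not g S h.
So F validates K, T, KTB; S5 would additionally require S to be Euclidean. The strongest is KTB.

KTB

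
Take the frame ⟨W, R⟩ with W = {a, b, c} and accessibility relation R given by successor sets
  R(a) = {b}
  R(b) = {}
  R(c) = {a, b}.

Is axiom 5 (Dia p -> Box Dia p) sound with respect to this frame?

The schema 5 characterises exactly the Euclidean frames.
Euclidean: no — c R b and c R a, but not b R a.

No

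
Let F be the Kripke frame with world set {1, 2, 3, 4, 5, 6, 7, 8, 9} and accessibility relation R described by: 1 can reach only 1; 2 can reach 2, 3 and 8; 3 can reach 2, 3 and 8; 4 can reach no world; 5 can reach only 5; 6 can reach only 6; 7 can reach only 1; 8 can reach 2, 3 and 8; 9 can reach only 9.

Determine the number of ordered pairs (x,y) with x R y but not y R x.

Enumerating: (7,1).

1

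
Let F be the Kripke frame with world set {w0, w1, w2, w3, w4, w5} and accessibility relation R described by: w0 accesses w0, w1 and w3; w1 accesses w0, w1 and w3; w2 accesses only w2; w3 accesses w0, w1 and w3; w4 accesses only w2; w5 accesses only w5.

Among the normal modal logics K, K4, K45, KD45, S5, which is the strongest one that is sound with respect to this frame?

Transitive (axiom 4): yes — every two-step R-path is closed by a direct edge.
Euclidean (axiom 5): yes — any two successors of a common world are R-related.
Serial (axiom D): yes — every world has a successor (e.g. w0 R w0).
Reflexive (axiom T): no — w4 is not related to itself.
So F validates K, K4, K45, KD45; S5 would additionally require R to be reflexive. The strongest is KD45.

KD45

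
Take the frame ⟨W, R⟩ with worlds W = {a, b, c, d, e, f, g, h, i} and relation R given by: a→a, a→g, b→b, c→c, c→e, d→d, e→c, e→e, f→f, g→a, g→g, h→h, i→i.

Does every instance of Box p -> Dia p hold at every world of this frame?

Axiom D corresponds to the accessibility relation being serial.
Serial: yes — every world has a successor (e.g. a R a).

Yes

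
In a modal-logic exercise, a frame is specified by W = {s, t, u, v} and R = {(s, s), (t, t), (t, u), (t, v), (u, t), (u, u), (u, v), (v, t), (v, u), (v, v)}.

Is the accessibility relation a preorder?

Reflexive: yes — every world is R-related to itself.
Transitive: yes — every two-step R-path is closed by a direct edge.
So R is a preorder.

Yes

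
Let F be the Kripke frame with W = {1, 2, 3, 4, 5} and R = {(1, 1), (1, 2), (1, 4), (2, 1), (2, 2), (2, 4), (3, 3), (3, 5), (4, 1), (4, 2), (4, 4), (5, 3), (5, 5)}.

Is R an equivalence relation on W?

Yes

Reflexive: yes — every world is R-related to itself.
Symmetric: yes — every pair in R has its reverse in R.
Transitive: yes — every two-step R-path is closed by a direct edge.
So R is an equivalence relation.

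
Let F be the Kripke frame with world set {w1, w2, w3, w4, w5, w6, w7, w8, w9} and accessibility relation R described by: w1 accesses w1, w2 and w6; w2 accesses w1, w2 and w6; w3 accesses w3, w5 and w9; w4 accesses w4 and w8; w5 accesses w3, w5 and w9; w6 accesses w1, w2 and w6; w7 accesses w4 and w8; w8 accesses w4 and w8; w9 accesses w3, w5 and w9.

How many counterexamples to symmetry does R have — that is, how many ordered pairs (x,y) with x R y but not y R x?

Enumerating: (w7,w4), (w7,w8).

2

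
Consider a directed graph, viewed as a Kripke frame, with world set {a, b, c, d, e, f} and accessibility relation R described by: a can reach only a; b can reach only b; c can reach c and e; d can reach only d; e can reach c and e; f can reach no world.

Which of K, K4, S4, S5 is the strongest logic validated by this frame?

Transitive (axiom 4): yes — every two-step R-path is closed by a direct edge.
Reflexive (axiom T): no — f is not related to itself.
Euclidean (axiom 5): yes — any two successors of a common world are R-related.
So F validates K, K4; S4 would additionally require R to be reflexive. The strongest is K4.

K4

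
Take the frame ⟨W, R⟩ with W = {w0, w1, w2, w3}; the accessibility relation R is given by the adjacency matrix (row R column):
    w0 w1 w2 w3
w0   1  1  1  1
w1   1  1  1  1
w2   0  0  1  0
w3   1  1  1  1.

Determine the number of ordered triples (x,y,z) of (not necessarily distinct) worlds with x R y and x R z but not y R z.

9

Enumerating: (w0,w2,w0), (w0,w2,w1), (w0,w2,w3), (w1,w2,w0), (w1,w2,w1), (w1,w2,w3), (w3,w2,w0), (w3,w2,w1), (w3,w2,w3).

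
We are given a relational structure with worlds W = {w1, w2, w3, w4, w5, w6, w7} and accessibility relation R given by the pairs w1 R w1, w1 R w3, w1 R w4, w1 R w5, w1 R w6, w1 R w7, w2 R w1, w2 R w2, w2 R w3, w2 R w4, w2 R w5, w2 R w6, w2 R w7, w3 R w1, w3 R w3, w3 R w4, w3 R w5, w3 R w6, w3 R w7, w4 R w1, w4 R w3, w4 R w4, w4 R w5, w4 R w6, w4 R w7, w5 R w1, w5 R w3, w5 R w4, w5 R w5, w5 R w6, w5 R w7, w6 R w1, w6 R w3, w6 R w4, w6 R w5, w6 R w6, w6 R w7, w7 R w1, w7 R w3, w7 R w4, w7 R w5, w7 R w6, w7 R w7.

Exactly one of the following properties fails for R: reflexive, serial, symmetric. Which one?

Reflexive: yes — every world is R-related to itself.
Serial: yes — every world has a successor (e.g. w1 R w1).
Symmetric: no — w2 R w1 but not w1 R w2.
Only symmetric fails.

symmetric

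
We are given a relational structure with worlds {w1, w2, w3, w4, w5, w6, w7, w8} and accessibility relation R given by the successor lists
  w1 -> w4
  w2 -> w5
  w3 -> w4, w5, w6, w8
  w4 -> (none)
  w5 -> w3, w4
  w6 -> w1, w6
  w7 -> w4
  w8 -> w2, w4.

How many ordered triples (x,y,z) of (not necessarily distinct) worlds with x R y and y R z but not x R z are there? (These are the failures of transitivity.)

Enumerating: (w2,w5,w3), (w2,w5,w4), (w3,w5,w3), (w3,w6,w1), (w3,w8,w2), (w5,w3,w5), (w5,w3,w6), (w5,w3,w8), (w6,w1,w4), (w8,w2,w5).

10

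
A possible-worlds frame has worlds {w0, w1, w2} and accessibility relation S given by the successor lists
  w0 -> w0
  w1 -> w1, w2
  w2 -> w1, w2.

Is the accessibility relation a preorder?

Reflexive: yes — every world is S-related to itself.
Transitive: yes — every two-step S-path is closed by a direct edge.
So S is a preorder.

Yes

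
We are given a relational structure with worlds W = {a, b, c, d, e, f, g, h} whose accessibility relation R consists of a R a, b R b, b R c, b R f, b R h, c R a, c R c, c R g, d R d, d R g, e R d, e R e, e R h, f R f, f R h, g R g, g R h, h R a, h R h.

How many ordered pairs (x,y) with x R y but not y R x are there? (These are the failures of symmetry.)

Enumerating: (b,c), (b,f), (b,h), (c,a), (c,g), (d,g), (e,d), (e,h), (f,h), (g,h), (h,a).

11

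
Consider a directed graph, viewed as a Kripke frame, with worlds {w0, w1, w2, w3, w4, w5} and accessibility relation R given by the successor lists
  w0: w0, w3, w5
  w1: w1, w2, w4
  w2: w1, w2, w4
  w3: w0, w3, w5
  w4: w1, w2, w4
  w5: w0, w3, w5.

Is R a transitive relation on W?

Yes

Transitive: yes — every two-step R-path is closed by a direct edge.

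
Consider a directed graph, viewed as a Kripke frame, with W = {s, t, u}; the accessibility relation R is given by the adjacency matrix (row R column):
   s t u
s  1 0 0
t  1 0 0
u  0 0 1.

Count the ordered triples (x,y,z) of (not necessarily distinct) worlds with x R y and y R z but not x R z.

R is transitive; there are no such tuples.

0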